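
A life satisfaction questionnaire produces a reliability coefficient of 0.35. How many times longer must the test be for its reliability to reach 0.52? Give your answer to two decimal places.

2.01

n = 0.52(1 − 0.35) / [0.35(1 − 0.52)]
  = 0.3380 / 0.1680 = 2.0119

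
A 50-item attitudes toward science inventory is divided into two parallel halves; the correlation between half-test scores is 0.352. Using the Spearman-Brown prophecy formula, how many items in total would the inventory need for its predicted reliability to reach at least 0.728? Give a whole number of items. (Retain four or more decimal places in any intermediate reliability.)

124

Corrected full-test reliability: r_full = 2 × 0.352 / (1 + 0.352) ≈ 0.5207
Solve Spearman-Brown for n: n = 0.728(1 − 0.5207) / [0.5207(1 − 0.728)] = 2.4637
Items = 2.4637 × 50 ≈ 123.18 → 124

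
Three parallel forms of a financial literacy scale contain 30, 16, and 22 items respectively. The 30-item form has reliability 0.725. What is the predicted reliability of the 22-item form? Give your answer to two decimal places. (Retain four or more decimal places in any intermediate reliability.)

0.66

Only the ratio of lengths matters: n = 22/30 = 0.7333
r_{22} = n·r / (1 + (n − 1)·r) = 0.5316 / 0.8066 ≈ 0.6591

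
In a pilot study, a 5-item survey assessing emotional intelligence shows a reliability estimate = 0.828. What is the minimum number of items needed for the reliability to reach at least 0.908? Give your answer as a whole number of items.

Rearranging the Spearman-Brown formula for n,
n = r*(1 − r) / [ r (1 − r*) ]
n = 0.908 × (1 − 0.828) / [ 0.828 × (1 − 0.908) ]
n = 0.156176 / 0.076176 ≈ 2.0502
2.0502 × 5 = 10.25 → 11 items

11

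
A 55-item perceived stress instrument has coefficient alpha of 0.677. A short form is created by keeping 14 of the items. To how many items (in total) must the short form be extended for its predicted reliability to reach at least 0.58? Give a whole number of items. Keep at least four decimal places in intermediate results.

37

First, r for the 14-item form: n = 14/55 = 0.2545, so r_14 = 0.2545·0.677/(1 + (0.2545 − 1)·0.677) = 0.3479
Length factor from the short form to reach 0.58: n' = 0.58(1 − 0.3479) / [0.3479(1 − 0.58)] ≈ 2.5884
Total items = 2.5884 × 14 = 36.24, rounded up to 37.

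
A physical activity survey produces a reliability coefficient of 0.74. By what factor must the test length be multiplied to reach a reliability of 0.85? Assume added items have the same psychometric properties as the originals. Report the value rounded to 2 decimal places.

n = 0.85 × (1 − 0.74) / [ 0.74 × (1 − 0.85) ]
  = 0.2210 / 0.1110 = 1.9910

1.99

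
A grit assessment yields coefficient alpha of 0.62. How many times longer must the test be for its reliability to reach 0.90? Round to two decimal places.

5.52

n = [0.90 × 0.38] / [0.62 × 0.10]
n = 0.3420 / 0.0620 ≈ 5.5161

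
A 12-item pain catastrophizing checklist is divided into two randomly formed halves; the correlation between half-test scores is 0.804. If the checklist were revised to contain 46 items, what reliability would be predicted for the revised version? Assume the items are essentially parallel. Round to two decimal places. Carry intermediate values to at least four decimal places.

Spearman-Brown correction (n = 2): r_full = 2·0.804/(1 + 0.804) = 0.8914
Then adjust to 46 items: n = 46/12 = 3.8333
r_new = n·r_full / (1 + (n − 1)·r_full) = 3.4170 / 3.5256 ≈ 0.9692

0.97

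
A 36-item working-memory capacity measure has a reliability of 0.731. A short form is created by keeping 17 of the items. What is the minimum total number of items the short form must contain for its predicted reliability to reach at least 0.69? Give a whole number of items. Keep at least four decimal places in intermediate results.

30

Short-form reliability: n = 17/36 = 0.4722; r_17 = n·r/(1+(n−1)r) ≈ 0.5620
Then solve for n' with r_old = 0.5620, r_target = 0.69: n' = 0.69(1 − 0.5620)/[0.5620(1 − 0.69)] = 1.7347
Total items = 1.7347 × 17 = 29.49, rounded up to 30.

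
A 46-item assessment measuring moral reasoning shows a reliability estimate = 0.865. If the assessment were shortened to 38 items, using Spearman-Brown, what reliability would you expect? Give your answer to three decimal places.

Length ratio n = 38/46 = 0.8261
r_new = 0.8261·0.865 / [1 + (0.8261 − 1)·0.865]
r_new = 0.7146 / 0.8496 ≈ 0.8411

0.841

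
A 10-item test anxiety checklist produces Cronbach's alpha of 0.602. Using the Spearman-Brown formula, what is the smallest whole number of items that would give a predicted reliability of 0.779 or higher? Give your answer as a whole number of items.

24

Rearranging the Spearman-Brown formula for n,
n = r*(1 − r) / [ r (1 − r*) ]
n = 0.779 × (1 − 0.602) / [ 0.602 × (1 − 0.779) ]
n = 0.310042 / 0.133042 ≈ 2.3304
Items needed = n × 10 = 2.3304 × 10 ≈ 23.30 → round up to 24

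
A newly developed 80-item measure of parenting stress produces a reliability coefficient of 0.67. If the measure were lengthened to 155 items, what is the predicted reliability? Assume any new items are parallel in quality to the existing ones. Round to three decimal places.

0.797

Length ratio n = 155/80 = 1.9375
By Spearman-Brown, r_new = n r / (1 + (n − 1) r).
r_new = (1.9375 × 0.67) / (1 + (1.9375 − 1) × 0.67)
     = 1.2981 / 1.6281 = 0.7973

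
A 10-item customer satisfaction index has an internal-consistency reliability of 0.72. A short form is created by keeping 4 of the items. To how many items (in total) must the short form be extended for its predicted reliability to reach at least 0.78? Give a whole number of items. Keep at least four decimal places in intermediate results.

Short-form reliability: n = 4/10 = 0.4000; r_4 = n·r/(1+(n−1)r) ≈ 0.5070
Length factor from the short form to reach 0.78: n' = 0.78(1 − 0.5070) / [0.5070(1 − 0.78)] ≈ 3.4476
Total items = 3.4476 × 4 = 13.79, rounded up to 14.

14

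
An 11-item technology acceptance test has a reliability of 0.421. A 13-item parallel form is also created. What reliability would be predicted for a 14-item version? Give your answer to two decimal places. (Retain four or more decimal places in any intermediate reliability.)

The 13-item form is not needed; work directly from the 11-item form with n = 14/11 = 1.2727.
r_{14} = n·r / (1 + (n − 1)·r) = 0.5358 / 1.1148 ≈ 0.4806

0.48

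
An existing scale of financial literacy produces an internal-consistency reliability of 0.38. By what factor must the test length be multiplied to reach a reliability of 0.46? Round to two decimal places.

n = [0.46 × 0.62] / [0.38 × 0.54]
n = 0.2852 / 0.2052 ≈ 1.3899

1.39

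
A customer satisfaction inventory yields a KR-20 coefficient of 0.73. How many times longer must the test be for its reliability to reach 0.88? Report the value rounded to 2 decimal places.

2.71

n = 0.88 × (1 − 0.73) / [ 0.73 × (1 − 0.88) ]
n = 0.2376 / 0.0876 ≈ 2.7123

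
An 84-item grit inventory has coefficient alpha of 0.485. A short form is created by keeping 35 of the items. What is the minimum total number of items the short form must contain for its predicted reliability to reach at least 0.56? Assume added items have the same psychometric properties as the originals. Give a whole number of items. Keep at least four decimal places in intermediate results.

First, r for the 35-item form: n = 35/84 = 0.4167, so r_35 = 0.4167·0.485/(1 + (0.4167 − 1)·0.485) = 0.2818
Then solve for n' with r_old = 0.2818, r_target = 0.56: n' = 0.56(1 − 0.2818)/[0.2818(1 − 0.56)] = 3.2437
Total items = 3.2437 × 35 = 113.53, rounded up to 114.

114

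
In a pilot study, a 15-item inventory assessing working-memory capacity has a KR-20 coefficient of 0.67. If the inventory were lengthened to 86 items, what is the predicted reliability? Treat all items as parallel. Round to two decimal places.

The new length is 86/15 = 5.7333 times the old.
r_new = 5.7333·0.67 / [1 + (5.7333 − 1)·0.67]
     = 3.8413 / 4.1713 = 0.9209

0.92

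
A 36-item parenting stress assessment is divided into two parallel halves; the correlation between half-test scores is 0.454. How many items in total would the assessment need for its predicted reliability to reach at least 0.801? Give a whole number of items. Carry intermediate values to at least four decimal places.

r_full = 2(0.454)/(1 + 0.454) = 0.6245
Solve Spearman-Brown for n: n = 0.801(1 − 0.6245) / [0.6245(1 − 0.801)] = 2.4202
Required items = 2.4202 × 36 = 87.13, so 88 items.

88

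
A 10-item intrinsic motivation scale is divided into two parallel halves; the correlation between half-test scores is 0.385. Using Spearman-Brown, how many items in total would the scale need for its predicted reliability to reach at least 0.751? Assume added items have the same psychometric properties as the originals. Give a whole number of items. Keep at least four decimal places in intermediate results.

25

Corrected full-test reliability: r_full = 2 × 0.385 / (1 + 0.385) ≈ 0.5560
Solve Spearman-Brown for n: n = 0.751(1 − 0.5560) / [0.5560(1 − 0.751)] = 2.4085
Required items = 2.4085 × 10 = 24.09, so 25 items.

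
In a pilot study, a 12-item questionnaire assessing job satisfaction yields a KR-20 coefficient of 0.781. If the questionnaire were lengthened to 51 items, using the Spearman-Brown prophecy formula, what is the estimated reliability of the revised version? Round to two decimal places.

n = 51/12 = 4.25
Spearman-Brown: r_new = n·r / (1 + (n − 1)·r)
r_new = 4.25·0.781 / [1 + (4.25 − 1)·0.781]
r_new = 3.3193 / 3.5383 ≈ 0.9381

0.94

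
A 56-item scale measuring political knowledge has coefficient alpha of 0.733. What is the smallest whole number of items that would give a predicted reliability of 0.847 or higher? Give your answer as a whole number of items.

113

Invert Spearman-Brown to solve for n:
n = r_target (1 − r_old) / [ r_old (1 − r_target) ]
n = 0.847(1 − 0.733) / [0.733(1 − 0.847)]
n = 0.226149 / 0.112149 ≈ 2.0165
Items needed = n × 56 = 2.0165 × 56 ≈ 112.92 → round up to 113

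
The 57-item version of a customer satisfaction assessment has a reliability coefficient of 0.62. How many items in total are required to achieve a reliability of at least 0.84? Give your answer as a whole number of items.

n = [0.84 × 0.38] / [0.62 × 0.16]
n = 0.3192 / 0.0992 ≈ 3.2177
3.2177 × 57 = 183.41 → 184 items

184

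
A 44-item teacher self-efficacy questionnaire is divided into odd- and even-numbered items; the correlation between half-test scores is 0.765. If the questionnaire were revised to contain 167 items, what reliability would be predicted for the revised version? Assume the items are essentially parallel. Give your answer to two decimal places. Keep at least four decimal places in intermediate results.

0.96

Spearman-Brown correction (n = 2): r_full = 2·0.765/(1 + 0.765) = 0.8669
Then adjust to 167 items: n = 167/44 = 3.7955
r_new = n·r_full / (1 + (n − 1)·r_full) = 3.2903 / 3.4234 ≈ 0.9611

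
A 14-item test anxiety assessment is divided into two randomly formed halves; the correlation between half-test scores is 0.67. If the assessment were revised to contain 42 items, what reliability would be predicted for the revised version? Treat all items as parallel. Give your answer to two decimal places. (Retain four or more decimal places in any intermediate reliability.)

Full-test reliability from the split-half r: r_full = 2(0.67)/(1 + 0.67) = 0.8024
Length factor from 14 to 42 items: n = 42/14 = 3.0000
r_new = n·r_full / (1 + (n − 1)·r_full) = 2.4072 / 2.6048 ≈ 0.9241

0.92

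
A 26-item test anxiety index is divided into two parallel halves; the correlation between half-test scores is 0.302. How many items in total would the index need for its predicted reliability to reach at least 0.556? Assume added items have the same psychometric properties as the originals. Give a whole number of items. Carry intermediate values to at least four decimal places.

38

r_full = 2(0.302)/(1 + 0.302) = 0.4639
n = r_tgt(1 − r_full) / [r_full(1 − r_tgt)] = 0.556 × 0.5361 / (0.4639 × 0.444) ≈ 1.4471
Items = 1.4471 × 26 ≈ 37.62 → 38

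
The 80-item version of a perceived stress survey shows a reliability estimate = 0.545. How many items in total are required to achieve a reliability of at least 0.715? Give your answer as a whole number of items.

n = [0.715 × 0.455] / [0.545 × 0.285]
n = 0.325325 / 0.155325 ≈ 2.0945
So the test needs 2.0945 × 80 ≈ 167.56 items; rounding up, 168.

168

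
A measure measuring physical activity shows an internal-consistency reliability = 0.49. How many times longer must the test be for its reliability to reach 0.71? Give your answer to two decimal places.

2.55

n = [0.71 × 0.51] / [0.49 × 0.29]
  = 0.3621 / 0.1421 = 2.5482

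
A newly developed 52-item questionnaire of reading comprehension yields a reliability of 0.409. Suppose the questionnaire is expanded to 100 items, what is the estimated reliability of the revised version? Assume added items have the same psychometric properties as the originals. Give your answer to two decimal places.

0.57

n = 100/52 = 1.9231
r_new = (1.9231 × 0.409) / (1 + (1.9231 − 1) × 0.409)
     = 0.7865 / 1.3775 = 0.5710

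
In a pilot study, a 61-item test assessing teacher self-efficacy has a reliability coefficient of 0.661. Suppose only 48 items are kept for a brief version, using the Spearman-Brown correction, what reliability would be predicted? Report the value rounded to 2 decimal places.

0.61

Length ratio n = 48/61 = 0.7869
Apply the Spearman-Brown prophecy formula, r' = nr / [1 + (n − 1)r]:
r_new = (0.7869 × 0.661) / (1 + (0.7869 − 1) × 0.661)
r_new = 0.5201 / 0.8591 ≈ 0.6054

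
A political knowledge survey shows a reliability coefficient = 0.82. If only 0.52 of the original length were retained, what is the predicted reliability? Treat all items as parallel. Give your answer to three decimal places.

By Spearman-Brown, r_new = n r / (1 + (n − 1) r).
r_new = (0.52 × 0.82) / (1 + (0.52 − 1) × 0.82)
r_new = 0.4264 / 0.6064 ≈ 0.7032

0.703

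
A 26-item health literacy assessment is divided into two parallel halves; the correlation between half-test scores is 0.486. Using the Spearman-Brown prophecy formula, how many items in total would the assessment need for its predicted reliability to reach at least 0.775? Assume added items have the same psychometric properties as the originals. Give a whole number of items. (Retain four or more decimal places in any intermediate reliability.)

48

Corrected full-test reliability: r_full = 2 × 0.486 / (1 + 0.486) ≈ 0.6541
n = r_tgt(1 − r_full) / [r_full(1 − r_tgt)] = 0.775 × 0.3459 / (0.6541 × 0.225) ≈ 1.8215
Required items = 1.8215 × 26 = 47.36, so 48 items.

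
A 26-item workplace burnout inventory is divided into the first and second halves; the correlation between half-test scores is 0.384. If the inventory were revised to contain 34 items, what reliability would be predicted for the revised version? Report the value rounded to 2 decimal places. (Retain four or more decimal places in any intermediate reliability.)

First correct the split-half correlation to full-test reliability: r_full = 2 × 0.384 / (1 + 0.384) ≈ 0.5549
Length factor from 26 to 34 items: n = 34/26 = 1.3077
r_new = n·r_full / (1 + (n − 1)·r_full) = 0.7256 / 1.1707 ≈ 0.6198

0.62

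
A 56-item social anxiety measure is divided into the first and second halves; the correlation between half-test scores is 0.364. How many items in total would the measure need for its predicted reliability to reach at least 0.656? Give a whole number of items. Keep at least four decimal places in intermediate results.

94

r_full = 2(0.364)/(1 + 0.364) = 0.5337
n = r_tgt(1 − r_full) / [r_full(1 − r_tgt)] = 0.656 × 0.4663 / (0.5337 × 0.344) ≈ 1.6661
Required items = 1.6661 × 56 = 93.30, so 94 items.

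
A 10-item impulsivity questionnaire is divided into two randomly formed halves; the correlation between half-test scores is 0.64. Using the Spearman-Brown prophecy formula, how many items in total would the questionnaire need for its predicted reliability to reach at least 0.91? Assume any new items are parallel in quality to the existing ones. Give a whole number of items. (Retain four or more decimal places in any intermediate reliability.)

29

Corrected full-test reliability: r_full = 2 × 0.64 / (1 + 0.64) ≈ 0.7805
n = r_tgt(1 − r_full) / [r_full(1 − r_tgt)] = 0.91 × 0.2195 / (0.7805 × 0.09) ≈ 2.8435
Items = 2.8435 × 10 ≈ 28.44 → 29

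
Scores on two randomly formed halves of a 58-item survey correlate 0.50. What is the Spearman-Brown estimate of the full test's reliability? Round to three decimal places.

The full test is twice the length of either half (n = 2).
r_full = 2(0.50) / (1 + 0.50)
r_full = 1.0000 / 1.5000 ≈ 0.6667

0.667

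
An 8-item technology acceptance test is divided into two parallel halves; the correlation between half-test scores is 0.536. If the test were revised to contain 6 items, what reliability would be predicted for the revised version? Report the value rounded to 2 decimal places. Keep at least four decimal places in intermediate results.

0.63

Spearman-Brown correction (n = 2): r_full = 2·0.536/(1 + 0.536) = 0.6979
Then adjust to 6 items: n = 6/8 = 0.7500
r_new = n·r_full / (1 + (n − 1)·r_full) = 0.5234 / 0.8255 ≈ 0.6340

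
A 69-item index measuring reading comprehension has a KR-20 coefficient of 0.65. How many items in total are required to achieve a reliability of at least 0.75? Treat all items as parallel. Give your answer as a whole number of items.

112

Spearman-Brown solved for the length factor n:
n = r*(1 − r) / [ r (1 − r*) ]
n = [0.75 × 0.35] / [0.65 × 0.25]
n = 0.2625 / 0.1625 ≈ 1.6154
Items needed = n × 69 = 1.6154 × 69 ≈ 111.46 → round up to 112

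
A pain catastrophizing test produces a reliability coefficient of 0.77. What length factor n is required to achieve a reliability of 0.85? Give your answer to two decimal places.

n = [0.85 × 0.23] / [0.77 × 0.15]
  = 0.1955 / 0.1155 = 1.6926

1.69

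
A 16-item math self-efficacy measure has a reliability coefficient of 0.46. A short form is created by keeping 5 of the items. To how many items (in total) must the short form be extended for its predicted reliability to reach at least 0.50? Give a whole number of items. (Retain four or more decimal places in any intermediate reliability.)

19

First, r for the 5-item form: n = 5/16 = 0.3125, so r_5 = 0.3125·0.46/(1 + (0.3125 − 1)·0.46) = 0.2102
Length factor from the short form to reach 0.50: n' = 0.50(1 − 0.2102) / [0.2102(1 − 0.50)] ≈ 3.7574
Items = 3.7574 × 5 ≈ 18.79 → 19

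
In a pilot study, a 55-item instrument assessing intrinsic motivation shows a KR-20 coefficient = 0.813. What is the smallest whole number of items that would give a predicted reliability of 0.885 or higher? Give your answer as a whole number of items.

Rearranging the Spearman-Brown formula for n,
n = r_target (1 − r_old) / [ r_old (1 − r_target) ]
n = [0.885 × 0.187] / [0.813 × 0.115]
n = 0.165495 / 0.093495 ≈ 1.7701
1.7701 × 55 = 97.36 → 98 items

98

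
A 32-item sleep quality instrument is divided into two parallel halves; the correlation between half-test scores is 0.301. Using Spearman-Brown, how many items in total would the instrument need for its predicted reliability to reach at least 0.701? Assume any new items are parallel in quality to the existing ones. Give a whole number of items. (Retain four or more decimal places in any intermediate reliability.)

88

Corrected full-test reliability: r_full = 2 × 0.301 / (1 + 0.301) ≈ 0.4627
n = r_tgt(1 − r_full) / [r_full(1 − r_tgt)] = 0.701 × 0.5373 / (0.4627 × 0.299) ≈ 2.7225
Required items = 2.7225 × 32 = 87.12, so 88 items.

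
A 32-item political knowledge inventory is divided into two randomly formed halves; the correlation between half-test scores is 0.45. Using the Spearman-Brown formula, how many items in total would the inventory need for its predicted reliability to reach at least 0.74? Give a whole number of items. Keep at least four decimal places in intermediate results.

56

r_full = 2(0.45)/(1 + 0.45) = 0.6207
Solve Spearman-Brown for n: n = 0.74(1 − 0.6207) / [0.6207(1 − 0.74)] = 1.7392
Items = 1.7392 × 32 ≈ 55.65 → 56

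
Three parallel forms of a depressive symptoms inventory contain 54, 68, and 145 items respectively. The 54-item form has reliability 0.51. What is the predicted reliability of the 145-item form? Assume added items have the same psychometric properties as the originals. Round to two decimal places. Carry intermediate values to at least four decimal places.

0.74

The 68-item form is not needed; work directly from the 54-item form with n = 145/54 = 2.6852.
r_{145} = n·r / (1 + (n − 1)·r) = 1.3695 / 1.8595 ≈ 0.7365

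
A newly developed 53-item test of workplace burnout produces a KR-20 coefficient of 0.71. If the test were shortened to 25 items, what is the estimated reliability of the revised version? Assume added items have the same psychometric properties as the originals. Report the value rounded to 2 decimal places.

Length ratio n = 25/53 = 0.4717
r_new = 0.4717·0.71 / [1 + (0.4717 − 1)·0.71]
     = 0.3349 / 0.6249 = 0.5359

0.54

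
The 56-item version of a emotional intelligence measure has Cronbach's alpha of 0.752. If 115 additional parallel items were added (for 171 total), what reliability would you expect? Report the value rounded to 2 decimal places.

The new length is 171/56 = 3.0536 times the old.
Spearman-Brown: r_new = n·r / (1 + (n − 1)·r)
r_new = (3.0536 × 0.752) / (1 + (3.0536 − 1) × 0.752)
     = 2.2963 / 2.5443 = 0.9025

0.90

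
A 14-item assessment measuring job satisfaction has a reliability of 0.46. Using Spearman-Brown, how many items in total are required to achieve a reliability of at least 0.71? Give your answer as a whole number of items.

41

Spearman-Brown solved for the length factor n:
n = r*(1 − r) / [ r (1 − r*) ]
n = 0.71(1 − 0.46) / [0.46(1 − 0.71)]
  = 0.3834 / 0.1334 = 2.8741
So the test needs 2.8741 × 14 ≈ 40.24 items; rounding up, 41.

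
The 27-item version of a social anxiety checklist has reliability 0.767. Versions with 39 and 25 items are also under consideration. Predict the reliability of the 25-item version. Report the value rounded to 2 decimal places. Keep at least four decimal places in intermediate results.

Only the ratio of lengths matters: n = 25/27 = 0.9259
r_{25} = n·r / (1 + (n − 1)·r) = 0.7102 / 0.9432 ≈ 0.7530

0.75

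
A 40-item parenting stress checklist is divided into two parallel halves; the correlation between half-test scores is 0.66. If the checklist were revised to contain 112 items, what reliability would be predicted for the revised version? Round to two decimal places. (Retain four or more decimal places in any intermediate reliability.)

0.92

Spearman-Brown correction (n = 2): r_full = 2·0.66/(1 + 0.66) = 0.7952
Length factor from 40 to 112 items: n = 112/40 = 2.8000
r_new = n·r_full / (1 + (n − 1)·r_full) = 2.2266 / 2.4314 ≈ 0.9158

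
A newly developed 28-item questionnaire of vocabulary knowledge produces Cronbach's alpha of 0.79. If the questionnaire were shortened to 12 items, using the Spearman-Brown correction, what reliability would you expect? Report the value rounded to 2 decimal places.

n = 12/28 = 0.4286
Spearman-Brown: r_new = n·r / (1 + (n − 1)·r)
r_new = (0.4286 × 0.79) / (1 + (0.4286 − 1) × 0.79)
r_new = 0.3386 / 0.5486 ≈ 0.6172

0.62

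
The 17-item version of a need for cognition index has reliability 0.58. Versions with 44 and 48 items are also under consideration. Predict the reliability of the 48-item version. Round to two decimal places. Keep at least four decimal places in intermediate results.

The 44-item form is not needed; work directly from the 17-item form with n = 48/17 = 2.8235.
r_{48} = n·r / (1 + (n − 1)·r) = 1.6376 / 2.0576 ≈ 0.7959

0.80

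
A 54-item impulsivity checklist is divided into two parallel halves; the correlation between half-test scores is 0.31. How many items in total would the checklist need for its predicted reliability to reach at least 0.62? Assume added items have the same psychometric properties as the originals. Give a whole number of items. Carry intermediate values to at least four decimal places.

99

r_full = 2(0.31)/(1 + 0.31) = 0.4733
Solve Spearman-Brown for n: n = 0.62(1 − 0.4733) / [0.4733(1 − 0.62)] = 1.8157
Required items = 1.8157 × 54 = 98.05, so 99 items.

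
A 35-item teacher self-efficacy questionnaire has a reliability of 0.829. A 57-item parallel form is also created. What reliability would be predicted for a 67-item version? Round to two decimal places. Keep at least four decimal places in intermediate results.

0.90

Only the ratio of lengths matters: n = 67/35 = 1.9143
r_{67} = n·r / (1 + (n − 1)·r) = 1.5870 / 1.7580 ≈ 0.9027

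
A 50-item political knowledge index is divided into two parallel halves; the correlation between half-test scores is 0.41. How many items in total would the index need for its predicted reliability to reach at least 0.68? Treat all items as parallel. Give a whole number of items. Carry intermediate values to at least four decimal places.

77

r_full = 2(0.41)/(1 + 0.41) = 0.5816
n = r_tgt(1 − r_full) / [r_full(1 − r_tgt)] = 0.68 × 0.4184 / (0.5816 × 0.32) ≈ 1.5287
Required items = 1.5287 × 50 = 76.44, so 77 items.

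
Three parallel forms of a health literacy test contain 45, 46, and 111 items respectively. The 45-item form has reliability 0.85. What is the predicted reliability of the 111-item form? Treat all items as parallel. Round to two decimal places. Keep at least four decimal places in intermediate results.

The 46-item form is not needed; work directly from the 45-item form with n = 111/45 = 2.4667.
r_{111} = n·r / (1 + (n − 1)·r) = 2.0967 / 2.2467 ≈ 0.9332

0.93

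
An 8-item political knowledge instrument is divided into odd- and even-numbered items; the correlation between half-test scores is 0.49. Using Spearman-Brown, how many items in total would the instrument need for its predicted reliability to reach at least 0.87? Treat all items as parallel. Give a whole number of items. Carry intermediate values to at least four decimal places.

Corrected full-test reliability: r_full = 2 × 0.49 / (1 + 0.49) ≈ 0.6577
Solve Spearman-Brown for n: n = 0.87(1 − 0.6577) / [0.6577(1 − 0.87)] = 3.4830
Items = 3.4830 × 8 ≈ 27.86 → 28

28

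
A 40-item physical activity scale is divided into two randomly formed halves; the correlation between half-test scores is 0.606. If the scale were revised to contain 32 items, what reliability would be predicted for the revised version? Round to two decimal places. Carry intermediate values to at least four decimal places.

First correct the split-half correlation to full-test reliability: r_full = 2 × 0.606 / (1 + 0.606) ≈ 0.7547
Then adjust to 32 items: n = 32/40 = 0.8000
r_new = n·r_full / (1 + (n − 1)·r_full) = 0.6038 / 0.8491 ≈ 0.7111

0.71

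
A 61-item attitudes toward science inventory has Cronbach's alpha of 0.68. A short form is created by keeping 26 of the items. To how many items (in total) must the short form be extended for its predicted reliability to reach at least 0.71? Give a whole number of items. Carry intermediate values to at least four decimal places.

Short-form reliability: n = 26/61 = 0.4262; r_26 = n·r/(1+(n−1)r) ≈ 0.4753
Then solve for n' with r_old = 0.4753, r_target = 0.71: n' = 0.71(1 − 0.4753)/[0.4753(1 − 0.71)] = 2.7027
Items = 2.7027 × 26 ≈ 70.27 → 71

71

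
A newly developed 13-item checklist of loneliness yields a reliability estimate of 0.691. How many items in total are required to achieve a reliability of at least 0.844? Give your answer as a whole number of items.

n = 0.844(1 − 0.691) / [0.691(1 − 0.844)]
n = 0.260796 / 0.107796 ≈ 2.4193
Items needed = n × 13 = 2.4193 × 13 ≈ 31.45 → round up to 32

32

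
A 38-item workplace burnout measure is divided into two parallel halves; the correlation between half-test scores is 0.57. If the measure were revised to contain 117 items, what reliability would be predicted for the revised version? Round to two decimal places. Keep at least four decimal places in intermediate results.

Spearman-Brown correction (n = 2): r_full = 2·0.57/(1 + 0.57) = 0.7261
Length factor from 38 to 117 items: n = 117/38 = 3.0789
r_new = n·r_full / (1 + (n − 1)·r_full) = 2.2356 / 2.5095 ≈ 0.8909

0.89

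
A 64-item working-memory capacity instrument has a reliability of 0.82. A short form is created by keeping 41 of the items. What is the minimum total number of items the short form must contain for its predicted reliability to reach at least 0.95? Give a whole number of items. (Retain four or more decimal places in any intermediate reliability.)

267

Short-form reliability: n = 41/64 = 0.6406; r_41 = n·r/(1+(n−1)r) ≈ 0.7448
Length factor from the short form to reach 0.95: n' = 0.95(1 − 0.7448) / [0.7448(1 − 0.95)] ≈ 6.5102
Total items = 6.5102 × 41 = 266.92, rounded up to 267.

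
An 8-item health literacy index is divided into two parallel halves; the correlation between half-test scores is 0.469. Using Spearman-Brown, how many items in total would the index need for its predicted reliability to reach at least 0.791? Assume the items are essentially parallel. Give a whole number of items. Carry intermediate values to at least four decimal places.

Corrected full-test reliability: r_full = 2 × 0.469 / (1 + 0.469) ≈ 0.6385
Solve Spearman-Brown for n: n = 0.791(1 − 0.6385) / [0.6385(1 − 0.791)] = 2.1428
Required items = 2.1428 × 8 = 17.14, so 18 items.

18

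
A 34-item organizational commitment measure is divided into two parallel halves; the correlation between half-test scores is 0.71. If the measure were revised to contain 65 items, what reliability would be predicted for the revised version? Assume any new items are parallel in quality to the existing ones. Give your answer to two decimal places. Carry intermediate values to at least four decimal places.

Spearman-Brown correction (n = 2): r_full = 2·0.71/(1 + 0.71) = 0.8304
Length factor from 34 to 65 items: n = 65/34 = 1.9118
r_new = n·r_full / (1 + (n − 1)·r_full) = 1.5876 / 1.7572 ≈ 0.9035

0.90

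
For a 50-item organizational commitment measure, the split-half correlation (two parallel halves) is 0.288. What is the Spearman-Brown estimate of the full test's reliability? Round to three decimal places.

The full test is twice the length of either half (n = 2).
r_full = 2r_hh / (1 + r_hh) = 2 × 0.288 / (1 + 0.288)
r_full = 0.5760 / 1.2880 ≈ 0.4472

0.447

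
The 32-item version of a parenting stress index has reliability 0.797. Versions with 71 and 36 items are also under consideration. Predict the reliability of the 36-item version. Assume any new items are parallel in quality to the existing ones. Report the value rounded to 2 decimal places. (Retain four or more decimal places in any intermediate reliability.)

0.82

Only the ratio of lengths matters: n = 36/32 = 1.1250
r_{36} = n·r / (1 + (n − 1)·r) = 0.8966 / 1.0996 ≈ 0.8154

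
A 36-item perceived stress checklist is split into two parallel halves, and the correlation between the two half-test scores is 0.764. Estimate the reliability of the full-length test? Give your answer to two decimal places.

Apply the Spearman-Brown correction with n = 2:
r_full = 2(0.764) / (1 + 0.764)
r_full = 1.5280 / 1.7640 ≈ 0.8662

0.87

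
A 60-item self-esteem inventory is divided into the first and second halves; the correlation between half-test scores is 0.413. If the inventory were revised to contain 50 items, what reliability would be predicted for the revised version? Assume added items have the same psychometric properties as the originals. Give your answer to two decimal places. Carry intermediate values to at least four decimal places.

Full-test reliability from the split-half r: r_full = 2(0.413)/(1 + 0.413) = 0.5846
Length factor from 60 to 50 items: n = 50/60 = 0.8333
r_new = n·r_full / (1 + (n − 1)·r_full) = 0.4871 / 0.9025 ≈ 0.5397

0.54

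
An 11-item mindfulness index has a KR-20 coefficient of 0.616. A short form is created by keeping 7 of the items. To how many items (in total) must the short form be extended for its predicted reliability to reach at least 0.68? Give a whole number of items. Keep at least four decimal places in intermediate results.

First, r for the 7-item form: n = 7/11 = 0.6364, so r_7 = 0.6364·0.616/(1 + (0.6364 − 1)·0.616) = 0.5052
Then solve for n' with r_old = 0.5052, r_target = 0.68: n' = 0.68(1 − 0.5052)/[0.5052(1 − 0.68)] = 2.0813
Total items = 2.0813 × 7 = 14.57, rounded up to 15.

15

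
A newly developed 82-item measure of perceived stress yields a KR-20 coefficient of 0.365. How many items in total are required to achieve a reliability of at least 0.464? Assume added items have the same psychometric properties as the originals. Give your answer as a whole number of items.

Invert Spearman-Brown to solve for n:
n = r_target (1 − r_old) / [ r_old (1 − r_target) ]
n = [0.464 × 0.635] / [0.365 × 0.536]
n = 0.294640 / 0.195640 ≈ 1.5060
1.5060 × 82 = 123.49 → 124 items

124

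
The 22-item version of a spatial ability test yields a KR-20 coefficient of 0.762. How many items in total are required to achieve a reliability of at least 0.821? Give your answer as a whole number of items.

n = 0.821(1 − 0.762) / [0.762(1 − 0.821)]
  = 0.195398 / 0.136398 = 1.4326
So the test needs 1.4326 × 22 ≈ 31.52 items; rounding up, 32.

32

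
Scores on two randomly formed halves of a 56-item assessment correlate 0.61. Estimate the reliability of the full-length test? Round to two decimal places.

Each half is half the length of the full test, so the full test is n = 2 times a half.
r_full = 2r_hh / (1 + r_hh) = 2 × 0.61 / (1 + 0.61)
r_full = 1.2200 / 1.6100 ≈ 0.7578

0.76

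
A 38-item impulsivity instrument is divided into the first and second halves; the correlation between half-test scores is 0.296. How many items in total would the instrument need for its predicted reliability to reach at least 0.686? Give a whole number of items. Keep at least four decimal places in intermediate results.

Corrected full-test reliability: r_full = 2 × 0.296 / (1 + 0.296) ≈ 0.4568
n = r_tgt(1 − r_full) / [r_full(1 − r_tgt)] = 0.686 × 0.5432 / (0.4568 × 0.314) ≈ 2.5979
Required items = 2.5979 × 38 = 98.72, so 99 items.

99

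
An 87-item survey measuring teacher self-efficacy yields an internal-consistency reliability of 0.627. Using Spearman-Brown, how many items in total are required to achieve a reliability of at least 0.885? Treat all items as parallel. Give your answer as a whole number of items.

399

n = [0.885 × 0.373] / [0.627 × 0.115]
  = 0.330105 / 0.072105 = 4.5781
So the test needs 4.5781 × 87 ≈ 398.29 items; rounding up, 399.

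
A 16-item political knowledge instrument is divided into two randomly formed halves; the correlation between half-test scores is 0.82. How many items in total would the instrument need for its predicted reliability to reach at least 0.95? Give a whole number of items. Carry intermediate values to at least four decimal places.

34

Corrected full-test reliability: r_full = 2 × 0.82 / (1 + 0.82) ≈ 0.9011
Solve Spearman-Brown for n: n = 0.95(1 − 0.9011) / [0.9011(1 − 0.95)] = 2.0853
Items = 2.0853 × 16 ≈ 33.36 → 34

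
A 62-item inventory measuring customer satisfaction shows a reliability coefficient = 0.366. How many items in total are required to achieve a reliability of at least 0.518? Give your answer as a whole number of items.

Spearman-Brown solved for the length factor n:
n = r*(1 − r) / [ r (1 − r*) ]
n = [0.518 × 0.634] / [0.366 × 0.482]
  = 0.328412 / 0.176412 = 1.8616
1.8616 × 62 = 115.42 → 116 items

116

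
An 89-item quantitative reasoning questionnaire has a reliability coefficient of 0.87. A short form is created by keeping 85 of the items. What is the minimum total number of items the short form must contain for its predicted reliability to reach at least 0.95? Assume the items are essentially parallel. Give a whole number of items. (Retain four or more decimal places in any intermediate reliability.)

Short-form reliability: n = 85/89 = 0.9551; r_85 = n·r/(1+(n−1)r) ≈ 0.8647
Length factor from the short form to reach 0.95: n' = 0.95(1 − 0.8647) / [0.8647(1 − 0.95)] ≈ 2.9729
Total items = 2.9729 × 85 = 252.70, rounded up to 253.

253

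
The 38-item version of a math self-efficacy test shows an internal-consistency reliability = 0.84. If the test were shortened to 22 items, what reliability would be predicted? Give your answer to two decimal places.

0.75

n = 22/38 = 0.5789
By Spearman-Brown, r_new = n r / (1 + (n − 1) r).
r_new = (0.5789 × 0.84) / (1 + (0.5789 − 1) × 0.84)
     = 0.4863 / 0.6463 = 0.7524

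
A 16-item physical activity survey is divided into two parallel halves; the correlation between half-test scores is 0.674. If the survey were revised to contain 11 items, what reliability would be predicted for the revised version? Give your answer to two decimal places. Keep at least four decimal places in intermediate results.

0.74

First correct the split-half correlation to full-test reliability: r_full = 2 × 0.674 / (1 + 0.674) ≈ 0.8053
Then adjust to 11 items: n = 11/16 = 0.6875
r_new = n·r_full / (1 + (n − 1)·r_full) = 0.5536 / 0.7483 ≈ 0.7398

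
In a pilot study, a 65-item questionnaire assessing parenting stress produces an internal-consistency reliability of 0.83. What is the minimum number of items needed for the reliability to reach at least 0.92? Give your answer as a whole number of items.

n = 0.92 × (1 − 0.83) / [ 0.83 × (1 − 0.92) ]
n = 0.1564 / 0.0664 ≈ 2.3554
So the test needs 2.3554 × 65 ≈ 153.10 items; rounding up, 154.

154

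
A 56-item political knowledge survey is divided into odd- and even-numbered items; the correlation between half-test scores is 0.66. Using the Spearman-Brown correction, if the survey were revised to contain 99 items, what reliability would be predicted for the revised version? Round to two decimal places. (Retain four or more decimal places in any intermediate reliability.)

0.87

First correct the split-half correlation to full-test reliability: r_full = 2 × 0.66 / (1 + 0.66) ≈ 0.7952
Then adjust to 99 items: n = 99/56 = 1.7679
r_new = n·r_full / (1 + (n − 1)·r_full) = 1.4058 / 1.6106 ≈ 0.8728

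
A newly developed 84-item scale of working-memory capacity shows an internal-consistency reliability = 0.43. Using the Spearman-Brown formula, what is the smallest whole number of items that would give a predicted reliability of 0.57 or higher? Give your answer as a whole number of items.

148

n = [0.57 × 0.57] / [0.43 × 0.43]
  = 0.3249 / 0.1849 = 1.7572
So the test needs 1.7572 × 84 ≈ 147.60 items; rounding up, 148.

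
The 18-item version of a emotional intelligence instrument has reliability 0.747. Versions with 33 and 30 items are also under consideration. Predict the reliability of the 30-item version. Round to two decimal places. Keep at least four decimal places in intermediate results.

0.83

The 33-item form is not needed; work directly from the 18-item form with n = 30/18 = 1.6667.
r_{30} = n·r / (1 + (n − 1)·r) = 1.2450 / 1.4980 ≈ 0.8311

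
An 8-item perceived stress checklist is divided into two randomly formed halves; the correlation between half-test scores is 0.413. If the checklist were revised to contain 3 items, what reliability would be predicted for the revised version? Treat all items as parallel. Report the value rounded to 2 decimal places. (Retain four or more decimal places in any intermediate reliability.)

0.35

Spearman-Brown correction (n = 2): r_full = 2·0.413/(1 + 0.413) = 0.5846
Length factor from 8 to 3 items: n = 3/8 = 0.3750
r_new = n·r_full / (1 + (n − 1)·r_full) = 0.2192 / 0.6346 ≈ 0.3454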